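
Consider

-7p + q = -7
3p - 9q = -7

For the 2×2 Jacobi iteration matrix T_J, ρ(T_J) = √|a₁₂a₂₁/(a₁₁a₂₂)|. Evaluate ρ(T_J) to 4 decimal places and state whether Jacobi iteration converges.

a₁₂a₂₁/(a₁₁a₂₂) = (1)·(3) / ((-7)·(-9)) = 0.047619
ρ = √|0.047619| = √0.047619 = 0.2182
ρ < 1, so Jacobi converges

0.2182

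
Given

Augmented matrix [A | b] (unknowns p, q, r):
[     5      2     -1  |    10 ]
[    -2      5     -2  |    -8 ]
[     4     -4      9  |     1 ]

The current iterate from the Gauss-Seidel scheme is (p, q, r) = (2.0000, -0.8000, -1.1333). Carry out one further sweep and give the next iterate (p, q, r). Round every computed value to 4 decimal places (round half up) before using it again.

One sweep:
  p = (10 - (2)·-0.8000 - (-1)·-1.1333) / (5) = 2.0933
  q = (-8 - (-2)·2.0933 - (-2)·-1.1333) / (5) = -1.2160
  r = (1 - (4)·2.0933 - (-4)·-1.2160) / (9) = -1.3597

(2.0933, -1.2160, -1.3597)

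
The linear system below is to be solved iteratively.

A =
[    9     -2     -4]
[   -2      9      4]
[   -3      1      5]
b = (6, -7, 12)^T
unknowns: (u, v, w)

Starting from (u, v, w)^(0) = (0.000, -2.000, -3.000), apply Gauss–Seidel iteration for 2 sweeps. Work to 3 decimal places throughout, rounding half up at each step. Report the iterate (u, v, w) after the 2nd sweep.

Iteration 1:
  u = (6 - (-2)·-2.000 - (-4)·-3.000) / (9) = -1.111
  v = (-7 - (-2)·-1.111 - (4)·-3.000) / (9) = 0.309
  w = (12 - (-3)·-1.111 - (1)·0.309) / (5) = 1.672
Iteration 2:
  u = (6 - (-2)·0.309 - (-4)·1.672) / (9) = 1.478
  v = (-7 - (-2)·1.478 - (4)·1.672) / (9) = -1.192
  w = (12 - (-3)·1.478 - (1)·-1.192) / (5) = 3.525

(1.478, -1.192, 3.525)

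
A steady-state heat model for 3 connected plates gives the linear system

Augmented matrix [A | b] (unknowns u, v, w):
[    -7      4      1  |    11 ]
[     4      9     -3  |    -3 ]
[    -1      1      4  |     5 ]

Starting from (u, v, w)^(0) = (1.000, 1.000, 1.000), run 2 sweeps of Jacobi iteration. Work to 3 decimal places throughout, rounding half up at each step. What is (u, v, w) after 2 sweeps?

Iteration 1:
  u = (11 - (4)·1.000 - (1)·1.000) / (-7) = -0.857
  v = (-3 - (4)·1.000 - (-3)·1.000) / (9) = -0.444
  w = (5 - (-1)·1.000 - (1)·1.000) / (4) = 1.250
Iteration 2:
  u = (11 - (4)·-0.444 - (1)·1.250) / (-7) = -1.647
  v = (-3 - (4)·-0.857 - (-3)·1.250) / (9) = 0.464
  w = (5 - (-1)·-0.857 - (1)·-0.444) / (4) = 1.147

(-1.647, 0.464, 1.147)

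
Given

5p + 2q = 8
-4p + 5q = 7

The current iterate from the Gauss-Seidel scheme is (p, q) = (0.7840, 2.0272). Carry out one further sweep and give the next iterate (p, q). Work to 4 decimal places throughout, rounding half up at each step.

(0.7891, 2.0313)

One sweep:
  p = (8 - (2)·2.0272) / (5) = 0.7891
  q = (7 - (-4)·0.7891) / (5) = 2.0313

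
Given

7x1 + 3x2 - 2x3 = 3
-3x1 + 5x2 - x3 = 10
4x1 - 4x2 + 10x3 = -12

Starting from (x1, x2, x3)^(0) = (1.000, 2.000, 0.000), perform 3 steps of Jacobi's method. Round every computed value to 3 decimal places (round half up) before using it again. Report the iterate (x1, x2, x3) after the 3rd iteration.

(-0.246, 1.454, -0.201)

Iteration 1:
  x1 = (3 - (3)·2.000 - (-2)·0.000) / (7) = -0.429
  x2 = (10 - (-3)·1.000 - (-1)·0.000) / (5) = 2.600
  x3 = (-12 - (4)·1.000 - (-4)·2.000) / (10) = -0.800
Iteration 2:
  x1 = (3 - (3)·2.600 - (-2)·-0.800) / (7) = -0.914
  x2 = (10 - (-3)·-0.429 - (-1)·-0.800) / (5) = 1.583
  x3 = (-12 - (4)·-0.429 - (-4)·2.600) / (10) = 0.012
Iteration 3:
  x1 = (3 - (3)·1.583 - (-2)·0.012) / (7) = -0.246
  x2 = (10 - (-3)·-0.914 - (-1)·0.012) / (5) = 1.454
  x3 = (-12 - (4)·-0.914 - (-4)·1.583) / (10) = -0.201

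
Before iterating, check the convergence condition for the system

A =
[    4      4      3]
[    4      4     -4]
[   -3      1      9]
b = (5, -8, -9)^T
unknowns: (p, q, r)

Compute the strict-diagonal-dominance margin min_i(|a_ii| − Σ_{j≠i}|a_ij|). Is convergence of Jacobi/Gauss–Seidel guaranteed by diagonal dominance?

row 1: |4| − (4+3) = -3
row 2: |4| − (4+4) = -4
row 3: |9| − (3+1) = 5
minimum over rows = -4 → not strictly diagonally dominant

-4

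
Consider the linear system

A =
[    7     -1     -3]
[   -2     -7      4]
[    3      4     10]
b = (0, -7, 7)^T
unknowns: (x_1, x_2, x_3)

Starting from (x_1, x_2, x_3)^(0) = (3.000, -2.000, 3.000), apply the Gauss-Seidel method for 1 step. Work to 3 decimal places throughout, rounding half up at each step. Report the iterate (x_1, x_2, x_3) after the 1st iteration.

Iteration 1:
  x_1 = (0 - (-1)·-2.000 - (-3)·3.000) / (7) = 1.000
  x_2 = (-7 - (-2)·1.000 - (4)·3.000) / (-7) = 2.429
  x_3 = (7 - (3)·1.000 - (4)·2.429) / (10) = -0.572

(1.000, 2.429, -0.572)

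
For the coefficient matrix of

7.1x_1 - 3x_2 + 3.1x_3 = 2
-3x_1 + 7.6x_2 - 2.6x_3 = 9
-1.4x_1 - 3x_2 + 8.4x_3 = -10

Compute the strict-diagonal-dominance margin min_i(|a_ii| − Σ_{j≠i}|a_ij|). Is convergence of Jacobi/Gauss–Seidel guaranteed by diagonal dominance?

row 1: |7.1| − (3+3.1) = 1
row 2: |7.6| − (3+2.6) = 2
row 3: |8.4| − (1.4+3) = 4
minimum over rows = 1 → strictly diagonally dominant (convergence guaranteed)

1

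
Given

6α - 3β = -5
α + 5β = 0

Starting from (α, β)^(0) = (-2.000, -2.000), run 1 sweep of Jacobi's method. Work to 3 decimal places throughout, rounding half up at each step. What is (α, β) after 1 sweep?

(-1.833, 0.400)

Iteration 1:
  α = (-5 - (-3)·-2.000) / (6) = -1.833
  β = (0 - (1)·-2.000) / (5) = 0.400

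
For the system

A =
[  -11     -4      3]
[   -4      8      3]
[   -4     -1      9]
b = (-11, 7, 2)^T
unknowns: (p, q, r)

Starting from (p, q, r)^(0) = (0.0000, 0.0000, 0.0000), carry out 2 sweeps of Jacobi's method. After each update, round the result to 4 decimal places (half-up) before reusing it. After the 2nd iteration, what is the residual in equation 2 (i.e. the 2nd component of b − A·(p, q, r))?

-2.6557

Iteration 1:
  p = (-11 - (-4)·0.0000 - (3)·0.0000) / (-11) = 1.0000
  q = (7 - (-4)·0.0000 - (3)·0.0000) / (8) = 0.8750
  r = (2 - (-4)·0.0000 - (-1)·0.0000) / (9) = 0.2222
Iteration 2:
  p = (-11 - (-4)·0.8750 - (3)·0.2222) / (-11) = 0.7424
  q = (7 - (-4)·1.0000 - (3)·0.2222) / (8) = 1.2917
  r = (2 - (-4)·1.0000 - (-1)·0.8750) / (9) = 0.7639
Residual b − A·x = (0.0415, -2.6557, -0.6138)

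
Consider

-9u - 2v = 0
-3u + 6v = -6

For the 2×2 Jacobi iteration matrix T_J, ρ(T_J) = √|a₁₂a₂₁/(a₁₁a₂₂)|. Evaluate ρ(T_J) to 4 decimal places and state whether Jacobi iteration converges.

0.3333

a₁₂a₂₁/(a₁₁a₂₂) = (-2)·(-3) / ((-9)·(6)) = -0.111111
ρ = √|-0.111111| = √0.111111 = 0.3333
ρ < 1, so Jacobi converges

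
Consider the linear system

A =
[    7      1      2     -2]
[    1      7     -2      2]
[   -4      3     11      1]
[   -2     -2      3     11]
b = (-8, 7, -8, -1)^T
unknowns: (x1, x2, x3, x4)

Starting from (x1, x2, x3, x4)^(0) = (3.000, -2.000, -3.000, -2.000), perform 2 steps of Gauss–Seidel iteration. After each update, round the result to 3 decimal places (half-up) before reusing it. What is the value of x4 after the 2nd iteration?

0.240

Iteration 1:
  x1 = (-8 - (1)·-2.000 - (2)·-3.000 - (-2)·-2.000) / (7) = -0.571
  x2 = (7 - (1)·-0.571 - (-2)·-3.000 - (2)·-2.000) / (7) = 0.796
  x3 = (-8 - (-4)·-0.571 - (3)·0.796 - (1)·-2.000) / (11) = -0.970
  x4 = (-1 - (-2)·-0.571 - (-2)·0.796 - (3)·-0.970) / (11) = 0.215
Iteration 2:
  x1 = (-8 - (1)·0.796 - (2)·-0.970 - (-2)·0.215) / (7) = -0.918
  x2 = (7 - (1)·-0.918 - (-2)·-0.970 - (2)·0.215) / (7) = 0.793
  x3 = (-8 - (-4)·-0.918 - (3)·0.793 - (1)·0.215) / (11) = -1.297
  x4 = (-1 - (-2)·-0.918 - (-2)·0.793 - (3)·-1.297) / (11) = 0.240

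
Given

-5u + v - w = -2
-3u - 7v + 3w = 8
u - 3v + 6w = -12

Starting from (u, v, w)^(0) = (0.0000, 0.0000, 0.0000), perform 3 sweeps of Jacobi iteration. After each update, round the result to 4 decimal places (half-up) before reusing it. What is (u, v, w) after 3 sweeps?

Iteration 1:
  u = (-2 - (1)·0.0000 - (-1)·0.0000) / (-5) = 0.4000
  v = (8 - (-3)·0.0000 - (3)·0.0000) / (-7) = -1.1429
  w = (-12 - (1)·0.0000 - (-3)·0.0000) / (6) = -2.0000
Iteration 2:
  u = (-2 - (1)·-1.1429 - (-1)·-2.0000) / (-5) = 0.5714
  v = (8 - (-3)·0.4000 - (3)·-2.0000) / (-7) = -2.1714
  w = (-12 - (1)·0.4000 - (-3)·-1.1429) / (6) = -2.6381
Iteration 3:
  u = (-2 - (1)·-2.1714 - (-1)·-2.6381) / (-5) = 0.4933
  v = (8 - (-3)·0.5714 - (3)·-2.6381) / (-7) = -2.5184
  w = (-12 - (1)·0.5714 - (-3)·-2.1714) / (6) = -3.1809

(0.4933, -2.5184, -3.1809)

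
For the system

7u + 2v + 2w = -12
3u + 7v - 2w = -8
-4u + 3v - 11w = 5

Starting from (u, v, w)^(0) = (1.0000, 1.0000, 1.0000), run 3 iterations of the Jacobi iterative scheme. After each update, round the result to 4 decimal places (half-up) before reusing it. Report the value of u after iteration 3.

Iteration 1:
  u = (-12 - (2)·1.0000 - (2)·1.0000) / (7) = -2.2857
  v = (-8 - (3)·1.0000 - (-2)·1.0000) / (7) = -1.2857
  w = (5 - (-4)·1.0000 - (3)·1.0000) / (-11) = -0.5455
Iteration 2:
  u = (-12 - (2)·-1.2857 - (2)·-0.5455) / (7) = -1.1911
  v = (-8 - (3)·-2.2857 - (-2)·-0.5455) / (7) = -0.3191
  w = (5 - (-4)·-2.2857 - (3)·-1.2857) / (-11) = 0.0260
Iteration 3:
  u = (-12 - (2)·-0.3191 - (2)·0.0260) / (7) = -1.6305
  v = (-8 - (3)·-1.1911 - (-2)·0.0260) / (7) = -0.6250
  w = (5 - (-4)·-1.1911 - (3)·-0.3191) / (-11) = -0.1084

-1.6305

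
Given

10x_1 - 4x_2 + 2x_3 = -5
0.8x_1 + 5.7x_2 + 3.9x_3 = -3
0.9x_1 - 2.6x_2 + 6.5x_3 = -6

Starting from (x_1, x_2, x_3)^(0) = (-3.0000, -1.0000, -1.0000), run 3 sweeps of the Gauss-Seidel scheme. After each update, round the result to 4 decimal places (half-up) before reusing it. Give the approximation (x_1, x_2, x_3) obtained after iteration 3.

Iteration 1:
  x_1 = (-5 - (-4)·-1.0000 - (2)·-1.0000) / (10) = -0.7000
  x_2 = (-3 - (0.8)·-0.7000 - (3.9)·-1.0000) / (5.7) = 0.2561
  x_3 = (-6 - (0.9)·-0.7000 - (-2.6)·0.2561) / (6.5) = -0.7237
Iteration 2:
  x_1 = (-5 - (-4)·0.2561 - (2)·-0.7237) / (10) = -0.2528
  x_2 = (-3 - (0.8)·-0.2528 - (3.9)·-0.7237) / (5.7) = 0.0043
  x_3 = (-6 - (0.9)·-0.2528 - (-2.6)·0.0043) / (6.5) = -0.8864
Iteration 3:
  x_1 = (-5 - (-4)·0.0043 - (2)·-0.8864) / (10) = -0.3210
  x_2 = (-3 - (0.8)·-0.3210 - (3.9)·-0.8864) / (5.7) = 0.1252
  x_3 = (-6 - (0.9)·-0.3210 - (-2.6)·0.1252) / (6.5) = -0.8286

(-0.3210, 0.1252, -0.8286)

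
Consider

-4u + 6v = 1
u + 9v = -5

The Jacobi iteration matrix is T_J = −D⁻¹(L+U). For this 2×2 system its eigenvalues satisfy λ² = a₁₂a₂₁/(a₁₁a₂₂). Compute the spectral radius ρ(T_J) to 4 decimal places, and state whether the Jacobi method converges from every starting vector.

0.4082

a₁₂a₂₁/(a₁₁a₂₂) = (6)·(1) / ((-4)·(9)) = -0.166667
ρ = √|-0.166667| = √0.166667 = 0.4082
ρ < 1, so Jacobi converges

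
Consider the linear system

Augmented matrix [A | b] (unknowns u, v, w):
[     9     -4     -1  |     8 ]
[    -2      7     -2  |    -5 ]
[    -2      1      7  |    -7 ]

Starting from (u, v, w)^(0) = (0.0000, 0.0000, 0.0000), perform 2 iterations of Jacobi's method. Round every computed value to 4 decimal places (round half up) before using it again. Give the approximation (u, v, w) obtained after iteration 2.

(0.4603, -0.7460, -0.6440)

Iteration 1:
  u = (8 - (-4)·0.0000 - (-1)·0.0000) / (9) = 0.8889
  v = (-5 - (-2)·0.0000 - (-2)·0.0000) / (7) = -0.7143
  w = (-7 - (-2)·0.0000 - (1)·0.0000) / (7) = -1.0000
Iteration 2:
  u = (8 - (-4)·-0.7143 - (-1)·-1.0000) / (9) = 0.4603
  v = (-5 - (-2)·0.8889 - (-2)·-1.0000) / (7) = -0.7460
  w = (-7 - (-2)·0.8889 - (1)·-0.7143) / (7) = -0.6440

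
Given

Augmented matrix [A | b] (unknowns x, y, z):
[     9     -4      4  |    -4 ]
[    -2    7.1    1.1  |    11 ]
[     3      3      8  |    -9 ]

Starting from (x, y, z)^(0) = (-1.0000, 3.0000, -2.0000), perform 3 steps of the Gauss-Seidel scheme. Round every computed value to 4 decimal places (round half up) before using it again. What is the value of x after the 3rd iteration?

1.8636

Iteration 1:
  x = (-4 - (-4)·3.0000 - (4)·-2.0000) / (9) = 1.7778
  y = (11 - (-2)·1.7778 - (1.1)·-2.0000) / (7.1) = 2.3599
  z = (-9 - (3)·1.7778 - (3)·2.3599) / (8) = -2.6766
Iteration 2:
  x = (-4 - (-4)·2.3599 - (4)·-2.6766) / (9) = 1.7940
  y = (11 - (-2)·1.7940 - (1.1)·-2.6766) / (7.1) = 2.4693
  z = (-9 - (3)·1.7940 - (3)·2.4693) / (8) = -2.7237
Iteration 3:
  x = (-4 - (-4)·2.4693 - (4)·-2.7237) / (9) = 1.8636
  y = (11 - (-2)·1.8636 - (1.1)·-2.7237) / (7.1) = 2.4962
  z = (-9 - (3)·1.8636 - (3)·2.4962) / (8) = -2.7599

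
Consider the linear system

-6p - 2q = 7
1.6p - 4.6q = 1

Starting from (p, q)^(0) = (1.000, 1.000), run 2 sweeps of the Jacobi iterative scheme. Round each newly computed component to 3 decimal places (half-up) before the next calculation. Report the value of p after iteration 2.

Iteration 1:
  p = (7 - (-2)·1.000) / (-6) = -1.500
  q = (1 - (1.6)·1.000) / (-4.6) = 0.130
Iteration 2:
  p = (7 - (-2)·0.130) / (-6) = -1.210
  q = (1 - (1.6)·-1.500) / (-4.6) = -0.739

-1.210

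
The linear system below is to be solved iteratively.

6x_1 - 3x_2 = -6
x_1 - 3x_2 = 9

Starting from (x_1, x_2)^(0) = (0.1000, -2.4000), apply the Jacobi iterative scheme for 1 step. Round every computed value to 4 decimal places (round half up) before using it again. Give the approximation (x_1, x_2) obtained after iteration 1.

Iteration 1:
  x_1 = (-6 - (-3)·-2.4000) / (6) = -2.2000
  x_2 = (9 - (1)·0.1000) / (-3) = -2.9667

(-2.2000, -2.9667)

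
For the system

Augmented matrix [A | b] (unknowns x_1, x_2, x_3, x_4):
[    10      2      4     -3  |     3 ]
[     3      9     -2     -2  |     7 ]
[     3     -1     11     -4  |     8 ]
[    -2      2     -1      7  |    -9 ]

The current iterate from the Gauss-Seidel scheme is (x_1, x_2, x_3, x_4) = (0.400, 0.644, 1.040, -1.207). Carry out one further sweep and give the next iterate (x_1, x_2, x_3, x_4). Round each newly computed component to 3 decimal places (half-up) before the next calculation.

(-0.607, 0.943, 0.540, -1.651)

One sweep:
  x_1 = (3 - (2)·0.644 - (4)·1.040 - (-3)·-1.207) / (10) = -0.607
  x_2 = (7 - (3)·-0.607 - (-2)·1.040 - (-2)·-1.207) / (9) = 0.943
  x_3 = (8 - (3)·-0.607 - (-1)·0.943 - (-4)·-1.207) / (11) = 0.540
  x_4 = (-9 - (-2)·-0.607 - (2)·0.943 - (-1)·0.540) / (7) = -1.651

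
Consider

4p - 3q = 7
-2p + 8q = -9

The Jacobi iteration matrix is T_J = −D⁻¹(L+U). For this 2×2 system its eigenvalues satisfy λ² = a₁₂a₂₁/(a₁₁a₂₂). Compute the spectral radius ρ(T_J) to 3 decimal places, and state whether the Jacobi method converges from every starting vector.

0.433

a₁₂a₂₁/(a₁₁a₂₂) = (-3)·(-2) / ((4)·(8)) = 0.187500
ρ = √|0.187500| = √0.187500 = 0.433
ρ < 1, so Jacobi converges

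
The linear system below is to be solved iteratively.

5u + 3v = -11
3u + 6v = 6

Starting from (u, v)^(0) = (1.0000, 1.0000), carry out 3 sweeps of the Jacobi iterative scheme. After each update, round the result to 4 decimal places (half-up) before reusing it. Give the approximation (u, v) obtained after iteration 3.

Iteration 1:
  u = (-11 - (3)·1.0000) / (5) = -2.8000
  v = (6 - (3)·1.0000) / (6) = 0.5000
Iteration 2:
  u = (-11 - (3)·0.5000) / (5) = -2.5000
  v = (6 - (3)·-2.8000) / (6) = 2.4000
Iteration 3:
  u = (-11 - (3)·2.4000) / (5) = -3.6400
  v = (6 - (3)·-2.5000) / (6) = 2.2500

(-3.6400, 2.2500)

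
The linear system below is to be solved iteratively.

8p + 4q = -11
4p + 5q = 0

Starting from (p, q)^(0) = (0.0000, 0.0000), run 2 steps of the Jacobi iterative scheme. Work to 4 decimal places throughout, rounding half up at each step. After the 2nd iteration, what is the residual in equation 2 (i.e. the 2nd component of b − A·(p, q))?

0.0000

Iteration 1:
  p = (-11 - (4)·0.0000) / (8) = -1.3750
  q = (0 - (4)·0.0000) / (5) = 0.0000
Iteration 2:
  p = (-11 - (4)·0.0000) / (8) = -1.3750
  q = (0 - (4)·-1.3750) / (5) = 1.1000
Residual b − A·x = (-4.4000, 0.0000)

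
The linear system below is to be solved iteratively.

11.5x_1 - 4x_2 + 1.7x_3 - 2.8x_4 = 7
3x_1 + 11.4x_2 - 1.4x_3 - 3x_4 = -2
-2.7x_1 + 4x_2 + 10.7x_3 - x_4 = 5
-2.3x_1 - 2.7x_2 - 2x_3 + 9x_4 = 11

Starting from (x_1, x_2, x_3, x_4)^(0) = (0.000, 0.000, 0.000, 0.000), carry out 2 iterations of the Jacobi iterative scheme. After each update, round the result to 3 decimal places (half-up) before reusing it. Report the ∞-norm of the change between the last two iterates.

0.334

Iteration 1:
  x_1 = (7 - (-4)·0.000 - (1.7)·0.000 - (-2.8)·0.000) / (11.5) = 0.609
  x_2 = (-2 - (3)·0.000 - (-1.4)·0.000 - (-3)·0.000) / (11.4) = -0.175
  x_3 = (5 - (-2.7)·0.000 - (4)·0.000 - (-1)·0.000) / (10.7) = 0.467
  x_4 = (11 - (-2.3)·0.000 - (-2.7)·0.000 - (-2)·0.000) / (9) = 1.222
Iteration 2:
  x_1 = (7 - (-4)·-0.175 - (1.7)·0.467 - (-2.8)·1.222) / (11.5) = 0.776
  x_2 = (-2 - (3)·0.609 - (-1.4)·0.467 - (-3)·1.222) / (11.4) = 0.043
  x_3 = (5 - (-2.7)·0.609 - (4)·-0.175 - (-1)·1.222) / (10.7) = 0.801
  x_4 = (11 - (-2.3)·0.609 - (-2.7)·-0.175 - (-2)·0.467) / (9) = 1.429
Change: (0.167, 0.218, 0.334, 0.207) → max |·| = 0.334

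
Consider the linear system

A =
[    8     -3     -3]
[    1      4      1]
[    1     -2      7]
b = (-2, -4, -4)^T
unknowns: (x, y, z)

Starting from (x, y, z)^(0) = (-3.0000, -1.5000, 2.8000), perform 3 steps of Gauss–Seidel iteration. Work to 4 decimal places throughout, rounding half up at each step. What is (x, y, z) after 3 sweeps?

(-0.5821, -0.7310, -0.6971)

Iteration 1:
  x = (-2 - (-3)·-1.5000 - (-3)·2.8000) / (8) = 0.2375
  y = (-4 - (1)·0.2375 - (1)·2.8000) / (4) = -1.7594
  z = (-4 - (1)·0.2375 - (-2)·-1.7594) / (7) = -1.1080
Iteration 2:
  x = (-2 - (-3)·-1.7594 - (-3)·-1.1080) / (8) = -1.3253
  y = (-4 - (1)·-1.3253 - (1)·-1.1080) / (4) = -0.3917
  z = (-4 - (1)·-1.3253 - (-2)·-0.3917) / (7) = -0.4940
Iteration 3:
  x = (-2 - (-3)·-0.3917 - (-3)·-0.4940) / (8) = -0.5821
  y = (-4 - (1)·-0.5821 - (1)·-0.4940) / (4) = -0.7310
  z = (-4 - (1)·-0.5821 - (-2)·-0.7310) / (7) = -0.6971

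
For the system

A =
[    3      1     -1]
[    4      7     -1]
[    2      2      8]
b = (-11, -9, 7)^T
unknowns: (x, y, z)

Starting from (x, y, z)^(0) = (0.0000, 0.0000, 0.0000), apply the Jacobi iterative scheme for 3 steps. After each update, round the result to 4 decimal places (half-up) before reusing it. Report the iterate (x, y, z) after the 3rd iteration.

(-3.2738, 0.6998, 1.3780)

Iteration 1:
  x = (-11 - (1)·0.0000 - (-1)·0.0000) / (3) = -3.6667
  y = (-9 - (4)·0.0000 - (-1)·0.0000) / (7) = -1.2857
  z = (7 - (2)·0.0000 - (2)·0.0000) / (8) = 0.8750
Iteration 2:
  x = (-11 - (1)·-1.2857 - (-1)·0.8750) / (3) = -2.9464
  y = (-9 - (4)·-3.6667 - (-1)·0.8750) / (7) = 0.9345
  z = (7 - (2)·-3.6667 - (2)·-1.2857) / (8) = 2.1131
Iteration 3:
  x = (-11 - (1)·0.9345 - (-1)·2.1131) / (3) = -3.2738
  y = (-9 - (4)·-2.9464 - (-1)·2.1131) / (7) = 0.6998
  z = (7 - (2)·-2.9464 - (2)·0.9345) / (8) = 1.3780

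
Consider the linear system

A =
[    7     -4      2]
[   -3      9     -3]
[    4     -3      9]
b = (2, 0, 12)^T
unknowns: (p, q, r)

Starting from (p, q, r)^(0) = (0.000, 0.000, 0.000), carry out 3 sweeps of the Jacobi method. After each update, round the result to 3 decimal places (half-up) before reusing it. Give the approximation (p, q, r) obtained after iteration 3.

Iteration 1:
  p = (2 - (-4)·0.000 - (2)·0.000) / (7) = 0.286
  q = (0 - (-3)·0.000 - (-3)·0.000) / (9) = 0.000
  r = (12 - (4)·0.000 - (-3)·0.000) / (9) = 1.333
Iteration 2:
  p = (2 - (-4)·0.000 - (2)·1.333) / (7) = -0.095
  q = (0 - (-3)·0.286 - (-3)·1.333) / (9) = 0.540
  r = (12 - (4)·0.286 - (-3)·0.000) / (9) = 1.206
Iteration 3:
  p = (2 - (-4)·0.540 - (2)·1.206) / (7) = 0.250
  q = (0 - (-3)·-0.095 - (-3)·1.206) / (9) = 0.370
  r = (12 - (4)·-0.095 - (-3)·0.540) / (9) = 1.556

(0.250, 0.370, 1.556)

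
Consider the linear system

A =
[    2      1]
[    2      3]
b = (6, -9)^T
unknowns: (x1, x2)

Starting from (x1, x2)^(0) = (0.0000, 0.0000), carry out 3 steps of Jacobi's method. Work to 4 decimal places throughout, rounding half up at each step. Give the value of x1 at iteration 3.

Iteration 1:
  x1 = (6 - (1)·0.0000) / (2) = 3.0000
  x2 = (-9 - (2)·0.0000) / (3) = -3.0000
Iteration 2:
  x1 = (6 - (1)·-3.0000) / (2) = 4.5000
  x2 = (-9 - (2)·3.0000) / (3) = -5.0000
Iteration 3:
  x1 = (6 - (1)·-5.0000) / (2) = 5.5000
  x2 = (-9 - (2)·4.5000) / (3) = -6.0000

5.5000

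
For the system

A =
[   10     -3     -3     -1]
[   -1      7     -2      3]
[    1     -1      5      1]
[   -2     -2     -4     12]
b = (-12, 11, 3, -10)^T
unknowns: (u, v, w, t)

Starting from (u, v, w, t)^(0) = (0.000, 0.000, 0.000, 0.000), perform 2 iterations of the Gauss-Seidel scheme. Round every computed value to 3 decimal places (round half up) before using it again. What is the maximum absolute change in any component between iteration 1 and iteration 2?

0.713

Iteration 1:
  u = (-12 - (-3)·0.000 - (-3)·0.000 - (-1)·0.000) / (10) = -1.200
  v = (11 - (-1)·-1.200 - (-2)·0.000 - (3)·0.000) / (7) = 1.400
  w = (3 - (1)·-1.200 - (-1)·1.400 - (1)·0.000) / (5) = 1.120
  t = (-10 - (-2)·-1.200 - (-2)·1.400 - (-4)·1.120) / (12) = -0.427
Iteration 2:
  u = (-12 - (-3)·1.400 - (-3)·1.120 - (-1)·-0.427) / (10) = -0.487
  v = (11 - (-1)·-0.487 - (-2)·1.120 - (3)·-0.427) / (7) = 2.005
  w = (3 - (1)·-0.487 - (-1)·2.005 - (1)·-0.427) / (5) = 1.184
  t = (-10 - (-2)·-0.487 - (-2)·2.005 - (-4)·1.184) / (12) = -0.186
Change: (0.713, 0.605, 0.064, 0.241) → max |·| = 0.713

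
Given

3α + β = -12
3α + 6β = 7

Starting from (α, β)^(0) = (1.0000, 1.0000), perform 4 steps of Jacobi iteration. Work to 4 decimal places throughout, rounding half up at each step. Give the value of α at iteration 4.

-5.0926

Iteration 1:
  α = (-12 - (1)·1.0000) / (3) = -4.3333
  β = (7 - (3)·1.0000) / (6) = 0.6667
Iteration 2:
  α = (-12 - (1)·0.6667) / (3) = -4.2222
  β = (7 - (3)·-4.3333) / (6) = 3.3333
Iteration 3:
  α = (-12 - (1)·3.3333) / (3) = -5.1111
  β = (7 - (3)·-4.2222) / (6) = 3.2778
Iteration 4:
  α = (-12 - (1)·3.2778) / (3) = -5.0926
  β = (7 - (3)·-5.1111) / (6) = 3.7222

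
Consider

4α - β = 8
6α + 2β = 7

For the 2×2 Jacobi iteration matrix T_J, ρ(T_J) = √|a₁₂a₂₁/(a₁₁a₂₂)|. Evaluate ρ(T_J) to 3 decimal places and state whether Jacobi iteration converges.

0.866

a₁₂a₂₁/(a₁₁a₂₂) = (-1)·(6) / ((4)·(2)) = -0.750000
ρ = √|-0.750000| = √0.750000 = 0.866
ρ < 1, so Jacobi converges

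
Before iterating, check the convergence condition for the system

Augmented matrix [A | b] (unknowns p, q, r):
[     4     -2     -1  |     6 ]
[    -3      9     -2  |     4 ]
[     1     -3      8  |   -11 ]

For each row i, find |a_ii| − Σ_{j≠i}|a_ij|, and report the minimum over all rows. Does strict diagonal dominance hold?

1

row 1: |4| − (2+1) = 1
row 2: |9| − (3+2) = 4
row 3: |8| − (1+3) = 4
minimum over rows = 1 → strictly diagonally dominant (convergence guaranteed)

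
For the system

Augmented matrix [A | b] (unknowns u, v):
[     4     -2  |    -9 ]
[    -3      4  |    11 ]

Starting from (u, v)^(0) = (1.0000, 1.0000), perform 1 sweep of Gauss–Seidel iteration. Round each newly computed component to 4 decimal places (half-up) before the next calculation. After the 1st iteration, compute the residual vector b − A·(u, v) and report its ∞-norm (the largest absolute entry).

Iteration 1:
  u = (-9 - (-2)·1.0000) / (4) = -1.7500
  v = (11 - (-3)·-1.7500) / (4) = 1.4375
Residual b − A·x = (0.8750, 0.0000); ∞-norm = 0.8750

0.8750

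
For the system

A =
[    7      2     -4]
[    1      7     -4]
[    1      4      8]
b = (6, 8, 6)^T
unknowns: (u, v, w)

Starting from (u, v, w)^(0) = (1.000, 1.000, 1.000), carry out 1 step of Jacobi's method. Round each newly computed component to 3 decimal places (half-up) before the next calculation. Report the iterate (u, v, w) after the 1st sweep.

(1.143, 1.571, 0.125)

Iteration 1:
  u = (6 - (2)·1.000 - (-4)·1.000) / (7) = 1.143
  v = (8 - (1)·1.000 - (-4)·1.000) / (7) = 1.571
  w = (6 - (1)·1.000 - (4)·1.000) / (8) = 0.125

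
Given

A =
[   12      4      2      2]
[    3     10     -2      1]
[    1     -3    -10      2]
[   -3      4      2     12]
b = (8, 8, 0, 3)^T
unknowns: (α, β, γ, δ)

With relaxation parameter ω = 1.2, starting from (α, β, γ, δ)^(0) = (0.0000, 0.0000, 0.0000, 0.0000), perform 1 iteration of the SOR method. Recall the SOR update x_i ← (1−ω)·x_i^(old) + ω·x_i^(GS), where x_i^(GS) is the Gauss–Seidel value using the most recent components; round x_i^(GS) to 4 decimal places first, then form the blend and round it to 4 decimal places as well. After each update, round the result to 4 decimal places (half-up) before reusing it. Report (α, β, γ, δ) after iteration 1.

Iteration 1:
  α: GS value = (8 - (4)·0.0000 - (2)·0.0000 - (2)·0.0000) / (12) = 0.6667;  α ← (1−ω)·0.0000 + ω·0.6667 = 0.8000
  β: GS value = (8 - (3)·0.8000 - (-2)·0.0000 - (1)·0.0000) / (10) = 0.5600;  β ← (1−ω)·0.0000 + ω·0.5600 = 0.6720
  γ: GS value = (0 - (1)·0.8000 - (-3)·0.6720 - (2)·0.0000) / (-10) = -0.1216;  γ ← (1−ω)·0.0000 + ω·-0.1216 = -0.1459
  δ: GS value = (3 - (-3)·0.8000 - (4)·0.6720 - (2)·-0.1459) / (12) = 0.2503;  δ ← (1−ω)·0.0000 + ω·0.2503 = 0.3004

(0.8000, 0.6720, -0.1459, 0.3004)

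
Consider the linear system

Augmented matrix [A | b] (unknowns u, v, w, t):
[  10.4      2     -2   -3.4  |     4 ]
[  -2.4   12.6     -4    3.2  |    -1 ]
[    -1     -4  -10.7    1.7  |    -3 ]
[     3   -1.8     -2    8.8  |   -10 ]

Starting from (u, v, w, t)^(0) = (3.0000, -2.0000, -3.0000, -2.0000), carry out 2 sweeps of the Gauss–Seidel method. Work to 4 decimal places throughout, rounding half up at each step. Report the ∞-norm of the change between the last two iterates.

Iteration 1:
  u = (4 - (2)·-2.0000 - (-2)·-3.0000 - (-3.4)·-2.0000) / (10.4) = -0.4615
  v = (-1 - (-2.4)·-0.4615 - (-4)·-3.0000 - (3.2)·-2.0000) / (12.6) = -0.6117
  w = (-3 - (-1)·-0.4615 - (-4)·-0.6117 - (1.7)·-2.0000) / (-10.7) = 0.2344
  t = (-10 - (3)·-0.4615 - (-1.8)·-0.6117 - (-2)·0.2344) / (8.8) = -1.0509
Iteration 2:
  u = (4 - (2)·-0.6117 - (-2)·0.2344 - (-3.4)·-1.0509) / (10.4) = 0.2038
  v = (-1 - (-2.4)·0.2038 - (-4)·0.2344 - (3.2)·-1.0509) / (12.6) = 0.3008
  w = (-3 - (-1)·0.2038 - (-4)·0.3008 - (1.7)·-1.0509) / (-10.7) = -0.0181
  t = (-10 - (3)·0.2038 - (-1.8)·0.3008 - (-2)·-0.0181) / (8.8) = -1.1484
Change: (0.6653, 0.9125, -0.2525, -0.0975) → max |·| = 0.9125

0.9125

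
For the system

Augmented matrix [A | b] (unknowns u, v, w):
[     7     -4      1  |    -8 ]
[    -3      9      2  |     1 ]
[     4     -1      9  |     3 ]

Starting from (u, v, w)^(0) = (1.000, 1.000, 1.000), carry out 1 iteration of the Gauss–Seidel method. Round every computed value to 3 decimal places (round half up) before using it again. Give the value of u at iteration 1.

-0.714

Iteration 1:
  u = (-8 - (-4)·1.000 - (1)·1.000) / (7) = -0.714
  v = (1 - (-3)·-0.714 - (2)·1.000) / (9) = -0.349
  w = (3 - (4)·-0.714 - (-1)·-0.349) / (9) = 0.612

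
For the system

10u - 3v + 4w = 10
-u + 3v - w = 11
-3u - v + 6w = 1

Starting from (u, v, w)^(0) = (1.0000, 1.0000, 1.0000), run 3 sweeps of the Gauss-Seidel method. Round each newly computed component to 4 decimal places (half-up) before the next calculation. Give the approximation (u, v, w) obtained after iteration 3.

(1.6779, 4.8352, 1.8115)

Iteration 1:
  u = (10 - (-3)·1.0000 - (4)·1.0000) / (10) = 0.9000
  v = (11 - (-1)·0.9000 - (-1)·1.0000) / (3) = 4.3000
  w = (1 - (-3)·0.9000 - (-1)·4.3000) / (6) = 1.3333
Iteration 2:
  u = (10 - (-3)·4.3000 - (4)·1.3333) / (10) = 1.7567
  v = (11 - (-1)·1.7567 - (-1)·1.3333) / (3) = 4.6967
  w = (1 - (-3)·1.7567 - (-1)·4.6967) / (6) = 1.8278
Iteration 3:
  u = (10 - (-3)·4.6967 - (4)·1.8278) / (10) = 1.6779
  v = (11 - (-1)·1.6779 - (-1)·1.8278) / (3) = 4.8352
  w = (1 - (-3)·1.6779 - (-1)·4.8352) / (6) = 1.8115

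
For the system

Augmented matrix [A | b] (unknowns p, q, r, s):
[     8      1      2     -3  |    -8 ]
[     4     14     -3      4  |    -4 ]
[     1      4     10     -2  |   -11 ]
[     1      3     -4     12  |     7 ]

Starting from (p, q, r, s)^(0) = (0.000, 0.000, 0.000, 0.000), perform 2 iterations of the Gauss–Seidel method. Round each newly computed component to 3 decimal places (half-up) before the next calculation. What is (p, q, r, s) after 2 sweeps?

Iteration 1:
  p = (-8 - (1)·0.000 - (2)·0.000 - (-3)·0.000) / (8) = -1.000
  q = (-4 - (4)·-1.000 - (-3)·0.000 - (4)·0.000) / (14) = 0.000
  r = (-11 - (1)·-1.000 - (4)·0.000 - (-2)·0.000) / (10) = -1.000
  s = (7 - (1)·-1.000 - (3)·0.000 - (-4)·-1.000) / (12) = 0.333
Iteration 2:
  p = (-8 - (1)·0.000 - (2)·-1.000 - (-3)·0.333) / (8) = -0.625
  q = (-4 - (4)·-0.625 - (-3)·-1.000 - (4)·0.333) / (14) = -0.417
  r = (-11 - (1)·-0.625 - (4)·-0.417 - (-2)·0.333) / (10) = -0.804
  s = (7 - (1)·-0.625 - (3)·-0.417 - (-4)·-0.804) / (12) = 0.472

(-0.625, -0.417, -0.804, 0.472)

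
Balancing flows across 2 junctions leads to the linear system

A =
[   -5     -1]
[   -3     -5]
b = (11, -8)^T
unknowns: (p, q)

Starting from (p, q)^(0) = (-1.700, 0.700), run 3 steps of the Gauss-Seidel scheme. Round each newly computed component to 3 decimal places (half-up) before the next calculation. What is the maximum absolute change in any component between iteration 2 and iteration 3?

0.055

Iteration 1:
  p = (11 - (-1)·0.700) / (-5) = -2.340
  q = (-8 - (-3)·-2.340) / (-5) = 3.004
Iteration 2:
  p = (11 - (-1)·3.004) / (-5) = -2.801
  q = (-8 - (-3)·-2.801) / (-5) = 3.281
Iteration 3:
  p = (11 - (-1)·3.281) / (-5) = -2.856
  q = (-8 - (-3)·-2.856) / (-5) = 3.314
Change: (-0.055, 0.033) → max |·| = 0.055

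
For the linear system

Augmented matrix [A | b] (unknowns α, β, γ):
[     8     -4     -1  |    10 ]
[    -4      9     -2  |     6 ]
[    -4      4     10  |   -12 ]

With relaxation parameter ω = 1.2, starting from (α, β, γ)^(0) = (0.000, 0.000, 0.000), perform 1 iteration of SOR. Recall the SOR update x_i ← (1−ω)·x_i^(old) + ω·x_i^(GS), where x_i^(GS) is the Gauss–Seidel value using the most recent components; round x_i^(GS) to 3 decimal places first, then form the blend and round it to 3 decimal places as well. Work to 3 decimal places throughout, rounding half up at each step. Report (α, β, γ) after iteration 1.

Iteration 1:
  α: GS value = (10 - (-4)·0.000 - (-1)·0.000) / (8) = 1.250;  α ← (1−ω)·0.000 + ω·1.250 = 1.500
  β: GS value = (6 - (-4)·1.500 - (-2)·0.000) / (9) = 1.333;  β ← (1−ω)·0.000 + ω·1.333 = 1.600
  γ: GS value = (-12 - (-4)·1.500 - (4)·1.600) / (10) = -1.240;  γ ← (1−ω)·0.000 + ω·-1.240 = -1.488

(1.500, 1.600, -1.488)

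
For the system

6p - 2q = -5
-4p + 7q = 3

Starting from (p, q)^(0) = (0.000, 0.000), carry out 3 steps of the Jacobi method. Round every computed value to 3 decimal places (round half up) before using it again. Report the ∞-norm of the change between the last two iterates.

Iteration 1:
  p = (-5 - (-2)·0.000) / (6) = -0.833
  q = (3 - (-4)·0.000) / (7) = 0.429
Iteration 2:
  p = (-5 - (-2)·0.429) / (6) = -0.690
  q = (3 - (-4)·-0.833) / (7) = -0.047
Iteration 3:
  p = (-5 - (-2)·-0.047) / (6) = -0.849
  q = (3 - (-4)·-0.690) / (7) = 0.034
Change: (-0.159, 0.081) → max |·| = 0.159

0.159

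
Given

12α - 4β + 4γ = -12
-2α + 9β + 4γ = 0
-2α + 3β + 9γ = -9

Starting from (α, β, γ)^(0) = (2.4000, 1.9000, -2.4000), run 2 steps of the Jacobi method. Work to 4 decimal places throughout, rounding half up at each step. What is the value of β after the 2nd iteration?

0.5852

Iteration 1:
  α = (-12 - (-4)·1.9000 - (4)·-2.4000) / (12) = 0.4333
  β = (0 - (-2)·2.4000 - (4)·-2.4000) / (9) = 1.6000
  γ = (-9 - (-2)·2.4000 - (3)·1.9000) / (9) = -1.1000
Iteration 2:
  α = (-12 - (-4)·1.6000 - (4)·-1.1000) / (12) = -0.1000
  β = (0 - (-2)·0.4333 - (4)·-1.1000) / (9) = 0.5852
  γ = (-9 - (-2)·0.4333 - (3)·1.6000) / (9) = -1.4370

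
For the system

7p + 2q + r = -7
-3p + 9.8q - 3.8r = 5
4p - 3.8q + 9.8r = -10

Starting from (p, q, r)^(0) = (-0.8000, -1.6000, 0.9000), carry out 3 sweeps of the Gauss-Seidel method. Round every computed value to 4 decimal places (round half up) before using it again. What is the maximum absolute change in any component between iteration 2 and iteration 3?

Iteration 1:
  p = (-7 - (2)·-1.6000 - (1)·0.9000) / (7) = -0.6714
  q = (5 - (-3)·-0.6714 - (-3.8)·0.9000) / (9.8) = 0.6537
  r = (-10 - (4)·-0.6714 - (-3.8)·0.6537) / (9.8) = -0.4929
Iteration 2:
  p = (-7 - (2)·0.6537 - (1)·-0.4929) / (7) = -1.1164
  q = (5 - (-3)·-1.1164 - (-3.8)·-0.4929) / (9.8) = -0.0227
  r = (-10 - (4)·-1.1164 - (-3.8)·-0.0227) / (9.8) = -0.5735
Iteration 3:
  p = (-7 - (2)·-0.0227 - (1)·-0.5735) / (7) = -0.9116
  q = (5 - (-3)·-0.9116 - (-3.8)·-0.5735) / (9.8) = 0.0088
  r = (-10 - (4)·-0.9116 - (-3.8)·0.0088) / (9.8) = -0.6449
Change: (0.2048, 0.0315, -0.0714) → max |·| = 0.2048

0.2048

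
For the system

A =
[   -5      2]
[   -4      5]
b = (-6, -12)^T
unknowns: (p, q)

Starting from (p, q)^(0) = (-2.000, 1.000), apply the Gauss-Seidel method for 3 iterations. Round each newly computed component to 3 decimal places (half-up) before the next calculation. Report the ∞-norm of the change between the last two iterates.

Iteration 1:
  p = (-6 - (2)·1.000) / (-5) = 1.600
  q = (-12 - (-4)·1.600) / (5) = -1.120
Iteration 2:
  p = (-6 - (2)·-1.120) / (-5) = 0.752
  q = (-12 - (-4)·0.752) / (5) = -1.798
Iteration 3:
  p = (-6 - (2)·-1.798) / (-5) = 0.481
  q = (-12 - (-4)·0.481) / (5) = -2.015
Change: (-0.271, -0.217) → max |·| = 0.271

0.271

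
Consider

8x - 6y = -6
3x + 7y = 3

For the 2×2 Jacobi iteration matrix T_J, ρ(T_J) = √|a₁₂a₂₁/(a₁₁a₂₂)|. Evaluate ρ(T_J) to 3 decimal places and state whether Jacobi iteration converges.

a₁₂a₂₁/(a₁₁a₂₂) = (-6)·(3) / ((8)·(7)) = -0.321429
ρ = √|-0.321429| = √0.321429 = 0.567
ρ < 1, so Jacobi converges

0.567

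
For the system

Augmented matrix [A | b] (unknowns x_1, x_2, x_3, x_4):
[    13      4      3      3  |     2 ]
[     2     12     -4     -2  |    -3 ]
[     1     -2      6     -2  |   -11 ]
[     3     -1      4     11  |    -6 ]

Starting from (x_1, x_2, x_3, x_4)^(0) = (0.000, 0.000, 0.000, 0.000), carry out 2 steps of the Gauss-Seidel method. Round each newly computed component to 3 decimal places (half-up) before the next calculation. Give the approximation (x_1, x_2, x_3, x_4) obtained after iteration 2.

Iteration 1:
  x_1 = (2 - (4)·0.000 - (3)·0.000 - (3)·0.000) / (13) = 0.154
  x_2 = (-3 - (2)·0.154 - (-4)·0.000 - (-2)·0.000) / (12) = -0.276
  x_3 = (-11 - (1)·0.154 - (-2)·-0.276 - (-2)·0.000) / (6) = -1.951
  x_4 = (-6 - (3)·0.154 - (-1)·-0.276 - (4)·-1.951) / (11) = 0.097
Iteration 2:
  x_1 = (2 - (4)·-0.276 - (3)·-1.951 - (3)·0.097) / (13) = 0.667
  x_2 = (-3 - (2)·0.667 - (-4)·-1.951 - (-2)·0.097) / (12) = -0.995
  x_3 = (-11 - (1)·0.667 - (-2)·-0.995 - (-2)·0.097) / (6) = -2.244
  x_4 = (-6 - (3)·0.667 - (-1)·-0.995 - (4)·-2.244) / (11) = -0.002

(0.667, -0.995, -2.244, -0.002)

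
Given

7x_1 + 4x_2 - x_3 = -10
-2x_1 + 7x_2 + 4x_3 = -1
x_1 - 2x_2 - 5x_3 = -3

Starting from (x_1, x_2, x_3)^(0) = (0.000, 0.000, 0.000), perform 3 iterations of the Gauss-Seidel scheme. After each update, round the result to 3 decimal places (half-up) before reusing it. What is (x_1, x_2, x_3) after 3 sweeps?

Iteration 1:
  x_1 = (-10 - (4)·0.000 - (-1)·0.000) / (7) = -1.429
  x_2 = (-1 - (-2)·-1.429 - (4)·0.000) / (7) = -0.551
  x_3 = (-3 - (1)·-1.429 - (-2)·-0.551) / (-5) = 0.535
Iteration 2:
  x_1 = (-10 - (4)·-0.551 - (-1)·0.535) / (7) = -1.037
  x_2 = (-1 - (-2)·-1.037 - (4)·0.535) / (7) = -0.745
  x_3 = (-3 - (1)·-1.037 - (-2)·-0.745) / (-5) = 0.691
Iteration 3:
  x_1 = (-10 - (4)·-0.745 - (-1)·0.691) / (7) = -0.904
  x_2 = (-1 - (-2)·-0.904 - (4)·0.691) / (7) = -0.796
  x_3 = (-3 - (1)·-0.904 - (-2)·-0.796) / (-5) = 0.738

(-0.904, -0.796, 0.738)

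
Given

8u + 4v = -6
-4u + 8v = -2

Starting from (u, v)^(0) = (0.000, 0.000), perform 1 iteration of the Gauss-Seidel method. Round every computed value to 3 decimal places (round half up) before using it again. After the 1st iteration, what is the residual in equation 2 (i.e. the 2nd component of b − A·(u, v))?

Iteration 1:
  u = (-6 - (4)·0.000) / (8) = -0.750
  v = (-2 - (-4)·-0.750) / (8) = -0.625
Residual b − A·x = (2.500, 0.000)

0.000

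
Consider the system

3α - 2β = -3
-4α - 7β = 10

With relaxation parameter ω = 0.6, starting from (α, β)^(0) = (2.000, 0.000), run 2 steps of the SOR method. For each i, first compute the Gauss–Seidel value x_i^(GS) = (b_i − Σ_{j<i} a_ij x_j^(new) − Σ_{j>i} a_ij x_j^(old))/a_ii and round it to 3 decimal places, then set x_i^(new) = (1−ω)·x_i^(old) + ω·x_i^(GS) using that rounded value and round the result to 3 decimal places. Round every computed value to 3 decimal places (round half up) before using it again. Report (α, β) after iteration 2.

Iteration 1:
  α: GS value = (-3 - (-2)·0.000) / (3) = -1.000;  α ← (1−ω)·2.000 + ω·-1.000 = 0.200
  β: GS value = (10 - (-4)·0.200) / (-7) = -1.543;  β ← (1−ω)·0.000 + ω·-1.543 = -0.926
Iteration 2:
  α: GS value = (-3 - (-2)·-0.926) / (3) = -1.617;  α ← (1−ω)·0.200 + ω·-1.617 = -0.890
  β: GS value = (10 - (-4)·-0.890) / (-7) = -0.920;  β ← (1−ω)·-0.926 + ω·-0.920 = -0.922

(-0.890, -0.922)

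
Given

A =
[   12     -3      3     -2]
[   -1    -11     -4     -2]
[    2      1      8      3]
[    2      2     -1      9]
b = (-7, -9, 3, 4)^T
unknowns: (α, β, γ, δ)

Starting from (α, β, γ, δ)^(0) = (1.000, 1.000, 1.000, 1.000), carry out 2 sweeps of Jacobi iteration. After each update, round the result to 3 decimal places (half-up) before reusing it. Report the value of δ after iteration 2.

0.455

Iteration 1:
  α = (-7 - (-3)·1.000 - (3)·1.000 - (-2)·1.000) / (12) = -0.417
  β = (-9 - (-1)·1.000 - (-4)·1.000 - (-2)·1.000) / (-11) = 0.182
  γ = (3 - (2)·1.000 - (1)·1.000 - (3)·1.000) / (8) = -0.375
  δ = (4 - (2)·1.000 - (2)·1.000 - (-1)·1.000) / (9) = 0.111
Iteration 2:
  α = (-7 - (-3)·0.182 - (3)·-0.375 - (-2)·0.111) / (12) = -0.426
  β = (-9 - (-1)·-0.417 - (-4)·-0.375 - (-2)·0.111) / (-11) = 0.972
  γ = (3 - (2)·-0.417 - (1)·0.182 - (3)·0.111) / (8) = 0.415
  δ = (4 - (2)·-0.417 - (2)·0.182 - (-1)·-0.375) / (9) = 0.455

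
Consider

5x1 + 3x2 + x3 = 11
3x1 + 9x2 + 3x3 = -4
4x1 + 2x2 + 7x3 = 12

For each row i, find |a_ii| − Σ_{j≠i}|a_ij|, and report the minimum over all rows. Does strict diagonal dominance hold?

row 1: |5| − (3+1) = 1
row 2: |9| − (3+3) = 3
row 3: |7| − (4+2) = 1
minimum over rows = 1 → strictly diagonally dominant (convergence guaranteed)

1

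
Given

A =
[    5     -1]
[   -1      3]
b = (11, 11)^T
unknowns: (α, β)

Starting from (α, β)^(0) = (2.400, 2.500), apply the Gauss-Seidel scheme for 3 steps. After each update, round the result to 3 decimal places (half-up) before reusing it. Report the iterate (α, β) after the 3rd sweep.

Iteration 1:
  α = (11 - (-1)·2.500) / (5) = 2.700
  β = (11 - (-1)·2.700) / (3) = 4.567
Iteration 2:
  α = (11 - (-1)·4.567) / (5) = 3.113
  β = (11 - (-1)·3.113) / (3) = 4.704
Iteration 3:
  α = (11 - (-1)·4.704) / (5) = 3.141
  β = (11 - (-1)·3.141) / (3) = 4.714

(3.141, 4.714)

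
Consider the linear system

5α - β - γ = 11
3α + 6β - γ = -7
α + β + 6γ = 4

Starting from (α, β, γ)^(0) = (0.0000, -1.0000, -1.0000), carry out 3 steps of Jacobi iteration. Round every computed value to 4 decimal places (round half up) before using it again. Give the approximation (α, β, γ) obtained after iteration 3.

Iteration 1:
  α = (11 - (-1)·-1.0000 - (-1)·-1.0000) / (5) = 1.8000
  β = (-7 - (3)·0.0000 - (-1)·-1.0000) / (6) = -1.3333
  γ = (4 - (1)·0.0000 - (1)·-1.0000) / (6) = 0.8333
Iteration 2:
  α = (11 - (-1)·-1.3333 - (-1)·0.8333) / (5) = 2.1000
  β = (-7 - (3)·1.8000 - (-1)·0.8333) / (6) = -1.9278
  γ = (4 - (1)·1.8000 - (1)·-1.3333) / (6) = 0.5889
Iteration 3:
  α = (11 - (-1)·-1.9278 - (-1)·0.5889) / (5) = 1.9322
  β = (-7 - (3)·2.1000 - (-1)·0.5889) / (6) = -2.1185
  γ = (4 - (1)·2.1000 - (1)·-1.9278) / (6) = 0.6380

(1.9322, -2.1185, 0.6380)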